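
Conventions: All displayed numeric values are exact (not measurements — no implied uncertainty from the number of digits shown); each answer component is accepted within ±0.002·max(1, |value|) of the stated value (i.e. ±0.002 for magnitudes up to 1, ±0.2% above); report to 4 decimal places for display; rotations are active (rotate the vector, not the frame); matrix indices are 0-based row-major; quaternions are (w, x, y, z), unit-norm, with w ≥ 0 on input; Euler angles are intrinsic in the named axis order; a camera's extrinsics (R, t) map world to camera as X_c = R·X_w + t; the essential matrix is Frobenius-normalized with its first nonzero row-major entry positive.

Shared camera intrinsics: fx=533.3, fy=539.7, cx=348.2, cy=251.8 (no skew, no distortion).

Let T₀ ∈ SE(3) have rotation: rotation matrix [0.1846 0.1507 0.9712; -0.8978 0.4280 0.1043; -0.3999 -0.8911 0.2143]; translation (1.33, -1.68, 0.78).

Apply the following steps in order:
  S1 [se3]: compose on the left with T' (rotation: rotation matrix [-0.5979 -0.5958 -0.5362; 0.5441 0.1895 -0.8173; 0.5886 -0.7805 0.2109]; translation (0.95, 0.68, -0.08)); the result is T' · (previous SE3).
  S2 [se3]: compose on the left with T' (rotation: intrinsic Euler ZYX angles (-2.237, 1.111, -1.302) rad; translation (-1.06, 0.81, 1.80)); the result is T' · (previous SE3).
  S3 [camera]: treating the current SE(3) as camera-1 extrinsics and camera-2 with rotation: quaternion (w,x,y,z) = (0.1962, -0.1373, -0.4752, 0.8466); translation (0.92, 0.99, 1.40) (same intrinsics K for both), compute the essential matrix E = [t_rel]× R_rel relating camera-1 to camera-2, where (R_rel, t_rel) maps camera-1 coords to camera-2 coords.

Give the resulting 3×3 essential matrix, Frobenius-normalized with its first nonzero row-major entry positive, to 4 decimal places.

matrix = [0.0053 -0.3372 0.3647; 0.0097 0.2739 -0.4267; 0.1180 -0.5503 -0.4234]

after S1 (compose_se3): R=[0.6389 0.1327 -0.7577; 0.2572 0.8914 0.3731; 0.7250 -0.4332 0.5354], t=(0.7375, 0.4478, 2.1785)
after S2 (compose_se3): R=[0.4587 0.3610 0.8120; -0.6580 0.7521 0.0373; -0.5972 -0.5514 0.5825], t=(0.4011, -0.9222, 1.2043)
after S3 (essential): [0.0053 -0.3372 0.3647; 0.0097 0.2739 -0.4267; 0.1180 -0.5503 -0.4234]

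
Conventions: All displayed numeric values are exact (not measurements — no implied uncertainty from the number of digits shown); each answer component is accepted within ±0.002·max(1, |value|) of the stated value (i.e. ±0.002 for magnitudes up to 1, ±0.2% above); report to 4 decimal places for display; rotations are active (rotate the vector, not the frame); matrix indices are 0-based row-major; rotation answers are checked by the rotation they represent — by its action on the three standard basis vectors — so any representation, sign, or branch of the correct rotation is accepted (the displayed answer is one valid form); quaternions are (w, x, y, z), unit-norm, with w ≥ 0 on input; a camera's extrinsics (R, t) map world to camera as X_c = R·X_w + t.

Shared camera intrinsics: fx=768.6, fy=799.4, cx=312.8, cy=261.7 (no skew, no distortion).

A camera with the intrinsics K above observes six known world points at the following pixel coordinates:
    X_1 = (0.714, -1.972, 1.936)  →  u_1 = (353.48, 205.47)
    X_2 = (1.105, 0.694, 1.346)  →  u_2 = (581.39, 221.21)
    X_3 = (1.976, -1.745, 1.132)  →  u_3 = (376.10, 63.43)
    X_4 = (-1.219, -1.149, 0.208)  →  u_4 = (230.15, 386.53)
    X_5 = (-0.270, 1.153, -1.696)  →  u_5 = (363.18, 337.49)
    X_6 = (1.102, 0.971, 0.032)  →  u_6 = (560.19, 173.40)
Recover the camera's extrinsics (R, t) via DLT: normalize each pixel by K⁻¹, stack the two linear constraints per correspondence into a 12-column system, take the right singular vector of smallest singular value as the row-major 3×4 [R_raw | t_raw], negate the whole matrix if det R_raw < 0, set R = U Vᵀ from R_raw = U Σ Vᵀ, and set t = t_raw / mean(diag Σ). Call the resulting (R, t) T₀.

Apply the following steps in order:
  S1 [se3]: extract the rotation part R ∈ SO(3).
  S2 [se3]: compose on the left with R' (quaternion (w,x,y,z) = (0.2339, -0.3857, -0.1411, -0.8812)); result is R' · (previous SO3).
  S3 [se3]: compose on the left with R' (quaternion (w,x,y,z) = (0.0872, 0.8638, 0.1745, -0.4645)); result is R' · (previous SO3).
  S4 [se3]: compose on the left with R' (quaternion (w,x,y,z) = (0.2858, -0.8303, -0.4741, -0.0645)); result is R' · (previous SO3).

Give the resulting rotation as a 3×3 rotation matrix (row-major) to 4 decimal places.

source (pnp_recover): camera pose = R=[0.3824 0.7226 0.5758; -0.9239 0.2923 0.2469; 0.0101 -0.6264 0.7794], t=(0.4800, 0.1700, 5.6102)
after S1 (rot_of_se3): [0.3824 0.7226 0.5758; -0.9239 0.2923 0.2469; 0.0101 -0.6264 0.7794]
after S2 (compose_so3): [-0.7021 -0.6607 0.2656; 0.6743 -0.7367 -0.0502; 0.2289 0.1438 0.9628]
after S3 (compose_so3): [-0.2751 -0.7282 -0.6277; -0.8494 0.4900 -0.1961; 0.4504 0.4792 -0.7533]
after S4 (compose_so3): [-0.9230 -0.0695 -0.3785; 0.3636 -0.4794 -0.7987; -0.1260 -0.8748 0.4677]

rotation (matrix) = ((-0.9230, -0.0695, -0.3785), (0.3636, -0.4794, -0.7987), (-0.1260, -0.8748, 0.4677))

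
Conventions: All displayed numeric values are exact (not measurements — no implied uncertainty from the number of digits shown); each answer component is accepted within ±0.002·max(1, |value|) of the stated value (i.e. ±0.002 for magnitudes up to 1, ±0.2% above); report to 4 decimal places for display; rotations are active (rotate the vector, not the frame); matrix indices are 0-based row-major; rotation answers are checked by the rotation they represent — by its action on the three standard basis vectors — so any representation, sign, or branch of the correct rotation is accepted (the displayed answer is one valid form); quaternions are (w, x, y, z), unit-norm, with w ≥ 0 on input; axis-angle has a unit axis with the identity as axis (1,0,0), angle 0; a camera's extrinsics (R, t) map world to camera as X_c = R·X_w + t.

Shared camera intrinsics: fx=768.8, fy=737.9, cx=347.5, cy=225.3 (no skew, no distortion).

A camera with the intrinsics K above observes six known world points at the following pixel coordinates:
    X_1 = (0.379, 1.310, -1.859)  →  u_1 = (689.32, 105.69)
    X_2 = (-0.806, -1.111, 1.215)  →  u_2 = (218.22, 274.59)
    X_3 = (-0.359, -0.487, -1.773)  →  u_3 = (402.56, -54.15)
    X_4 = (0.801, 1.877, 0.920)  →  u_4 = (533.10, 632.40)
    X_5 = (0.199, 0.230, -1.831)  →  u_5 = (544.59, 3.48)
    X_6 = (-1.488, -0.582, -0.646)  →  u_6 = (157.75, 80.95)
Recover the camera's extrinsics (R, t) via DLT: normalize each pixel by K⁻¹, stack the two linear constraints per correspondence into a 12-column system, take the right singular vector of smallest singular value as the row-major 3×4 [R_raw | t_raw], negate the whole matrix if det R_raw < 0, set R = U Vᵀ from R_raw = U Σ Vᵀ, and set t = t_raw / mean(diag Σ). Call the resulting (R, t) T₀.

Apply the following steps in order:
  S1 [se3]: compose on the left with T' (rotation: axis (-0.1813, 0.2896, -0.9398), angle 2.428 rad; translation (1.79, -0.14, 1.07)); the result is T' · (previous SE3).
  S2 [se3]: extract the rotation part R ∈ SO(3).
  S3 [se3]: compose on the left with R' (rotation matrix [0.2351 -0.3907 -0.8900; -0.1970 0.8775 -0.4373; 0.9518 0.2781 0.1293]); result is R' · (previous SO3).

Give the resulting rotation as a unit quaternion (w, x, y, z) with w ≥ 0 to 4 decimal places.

source (pnp_recover): camera pose = R=[0.9550 0.1181 -0.2720; 0.1549 0.5834 0.7973; 0.2528 -0.8036 0.5388], t=(0.2100, 0.2100, 4.7299)
after S1 (compose_se3): R=[-0.4623 -0.1701 0.8703; -0.8607 -0.1500 -0.4865; 0.2133 -0.9739 -0.0771], t=(4.0651, -2.1156, 4.7280)
after S2 (rot_of_se3): [-0.4623 -0.1701 0.8703; -0.8607 -0.1500 -0.4865; 0.2133 -0.9739 -0.0771]
after S3 (compose_so3): [0.0378 0.8854 0.4633; -0.7575 0.3278 -0.5646; -0.6518 -0.3296 0.6831]

rotation (quat) = (0.7157, 0.0821, 0.3895, -0.5739)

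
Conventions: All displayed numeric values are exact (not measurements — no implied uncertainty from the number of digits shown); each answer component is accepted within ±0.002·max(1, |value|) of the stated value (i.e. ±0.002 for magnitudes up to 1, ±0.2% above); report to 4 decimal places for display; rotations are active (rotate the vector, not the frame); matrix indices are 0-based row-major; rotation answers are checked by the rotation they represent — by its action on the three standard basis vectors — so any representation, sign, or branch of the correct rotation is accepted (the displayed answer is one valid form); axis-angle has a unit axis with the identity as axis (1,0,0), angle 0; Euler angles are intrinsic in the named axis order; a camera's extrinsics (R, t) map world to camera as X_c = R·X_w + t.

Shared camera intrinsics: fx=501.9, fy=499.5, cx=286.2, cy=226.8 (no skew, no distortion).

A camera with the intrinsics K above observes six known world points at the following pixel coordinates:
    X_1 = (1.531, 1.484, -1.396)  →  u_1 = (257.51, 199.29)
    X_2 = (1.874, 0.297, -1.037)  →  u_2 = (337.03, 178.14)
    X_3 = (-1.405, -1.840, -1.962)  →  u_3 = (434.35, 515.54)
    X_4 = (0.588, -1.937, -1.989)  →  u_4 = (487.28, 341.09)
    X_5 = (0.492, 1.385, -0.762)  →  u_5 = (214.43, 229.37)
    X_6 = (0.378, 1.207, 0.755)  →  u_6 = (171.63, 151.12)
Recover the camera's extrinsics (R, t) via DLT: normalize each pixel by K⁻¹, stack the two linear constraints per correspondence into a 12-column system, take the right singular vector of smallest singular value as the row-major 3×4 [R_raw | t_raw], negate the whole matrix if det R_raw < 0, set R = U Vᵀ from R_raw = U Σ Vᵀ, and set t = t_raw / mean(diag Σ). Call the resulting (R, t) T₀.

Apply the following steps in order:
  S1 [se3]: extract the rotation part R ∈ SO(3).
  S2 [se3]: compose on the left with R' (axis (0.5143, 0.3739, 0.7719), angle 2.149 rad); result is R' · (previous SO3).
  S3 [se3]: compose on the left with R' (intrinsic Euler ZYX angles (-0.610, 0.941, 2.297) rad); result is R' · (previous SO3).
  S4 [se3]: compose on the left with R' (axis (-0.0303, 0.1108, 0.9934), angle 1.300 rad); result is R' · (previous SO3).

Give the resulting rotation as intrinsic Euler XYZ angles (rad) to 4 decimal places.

source (pnp_recover): camera pose = R=[0.4063 -0.8830 -0.2351; -0.7721 -0.1942 -0.6052; 0.4887 0.4274 -0.7606], t=(-0.0600, 0.2200, 4.9094)
after S1 (rot_of_se3): [0.4063 -0.8830 -0.2351; -0.7721 -0.1942 -0.6052; 0.4887 0.4274 -0.7606]
after S2 (compose_so3): [0.6665 0.5854 -0.4616; 0.6462 -0.7624 -0.0338; -0.3717 -0.2758 -0.8865]
after S3 (compose_so3): [0.7187 0.4344 0.5429; -0.6868 0.5656 0.4566; -0.1087 -0.7010 0.7048]
after S4 (compose_so3): [0.8426 -0.4856 -0.2328; 0.4843 0.4942 0.7220; -0.2355 -0.7211 0.6516]

rotation (euler_xyz) = (-0.8366, -0.2350, 0.5229)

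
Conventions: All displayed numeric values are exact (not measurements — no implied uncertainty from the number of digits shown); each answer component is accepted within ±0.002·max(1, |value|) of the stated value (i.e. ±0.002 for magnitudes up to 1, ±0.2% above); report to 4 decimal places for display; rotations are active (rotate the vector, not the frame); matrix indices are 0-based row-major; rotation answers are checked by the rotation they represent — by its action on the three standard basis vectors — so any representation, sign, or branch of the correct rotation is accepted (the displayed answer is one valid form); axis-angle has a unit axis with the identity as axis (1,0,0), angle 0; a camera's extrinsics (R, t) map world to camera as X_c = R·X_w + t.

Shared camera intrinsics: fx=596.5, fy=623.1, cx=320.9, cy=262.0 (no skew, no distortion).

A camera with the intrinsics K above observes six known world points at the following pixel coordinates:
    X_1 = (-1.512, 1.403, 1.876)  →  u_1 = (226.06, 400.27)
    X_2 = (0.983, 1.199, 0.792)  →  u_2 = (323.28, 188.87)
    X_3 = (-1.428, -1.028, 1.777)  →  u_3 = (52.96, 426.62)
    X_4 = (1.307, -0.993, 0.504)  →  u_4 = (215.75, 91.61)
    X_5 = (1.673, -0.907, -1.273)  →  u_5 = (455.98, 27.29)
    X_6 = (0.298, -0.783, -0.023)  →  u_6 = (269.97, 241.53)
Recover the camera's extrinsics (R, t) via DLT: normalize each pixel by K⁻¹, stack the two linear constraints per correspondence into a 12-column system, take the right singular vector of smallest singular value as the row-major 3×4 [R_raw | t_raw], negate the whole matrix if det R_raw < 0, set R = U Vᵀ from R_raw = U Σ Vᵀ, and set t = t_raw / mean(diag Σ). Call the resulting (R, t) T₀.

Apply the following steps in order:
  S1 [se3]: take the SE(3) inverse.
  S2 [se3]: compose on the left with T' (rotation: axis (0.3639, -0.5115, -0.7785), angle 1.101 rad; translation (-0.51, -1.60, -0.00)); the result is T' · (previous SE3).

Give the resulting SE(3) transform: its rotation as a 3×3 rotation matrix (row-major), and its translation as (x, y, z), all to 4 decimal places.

source (pnp_recover): camera pose = R=[0.1400 0.5035 -0.8526; -0.9901 0.0781 -0.1165; 0.0079 0.8605 0.5094], t=(-0.0400, 0.2100, 5.0497)
after S1 (invert_se3): R=[0.1400 -0.9901 0.0079; 0.5035 0.0781 0.8605; -0.8526 -0.1165 0.5094], t=(0.1735, -4.3415, -2.5820)
after S2 (compose_se3): R=[0.8927 -0.4025 0.2025; 0.2794 0.8471 0.4521; -0.3535 -0.3471 0.8687], t=(-1.4123, -4.0498, -4.3277)

rotation (matrix) = ((0.8927, -0.4025, 0.2025), (0.2794, 0.8471, 0.4521), (-0.3535, -0.3471, 0.8687)), translation = (-1.4123, -4.0498, -4.3277)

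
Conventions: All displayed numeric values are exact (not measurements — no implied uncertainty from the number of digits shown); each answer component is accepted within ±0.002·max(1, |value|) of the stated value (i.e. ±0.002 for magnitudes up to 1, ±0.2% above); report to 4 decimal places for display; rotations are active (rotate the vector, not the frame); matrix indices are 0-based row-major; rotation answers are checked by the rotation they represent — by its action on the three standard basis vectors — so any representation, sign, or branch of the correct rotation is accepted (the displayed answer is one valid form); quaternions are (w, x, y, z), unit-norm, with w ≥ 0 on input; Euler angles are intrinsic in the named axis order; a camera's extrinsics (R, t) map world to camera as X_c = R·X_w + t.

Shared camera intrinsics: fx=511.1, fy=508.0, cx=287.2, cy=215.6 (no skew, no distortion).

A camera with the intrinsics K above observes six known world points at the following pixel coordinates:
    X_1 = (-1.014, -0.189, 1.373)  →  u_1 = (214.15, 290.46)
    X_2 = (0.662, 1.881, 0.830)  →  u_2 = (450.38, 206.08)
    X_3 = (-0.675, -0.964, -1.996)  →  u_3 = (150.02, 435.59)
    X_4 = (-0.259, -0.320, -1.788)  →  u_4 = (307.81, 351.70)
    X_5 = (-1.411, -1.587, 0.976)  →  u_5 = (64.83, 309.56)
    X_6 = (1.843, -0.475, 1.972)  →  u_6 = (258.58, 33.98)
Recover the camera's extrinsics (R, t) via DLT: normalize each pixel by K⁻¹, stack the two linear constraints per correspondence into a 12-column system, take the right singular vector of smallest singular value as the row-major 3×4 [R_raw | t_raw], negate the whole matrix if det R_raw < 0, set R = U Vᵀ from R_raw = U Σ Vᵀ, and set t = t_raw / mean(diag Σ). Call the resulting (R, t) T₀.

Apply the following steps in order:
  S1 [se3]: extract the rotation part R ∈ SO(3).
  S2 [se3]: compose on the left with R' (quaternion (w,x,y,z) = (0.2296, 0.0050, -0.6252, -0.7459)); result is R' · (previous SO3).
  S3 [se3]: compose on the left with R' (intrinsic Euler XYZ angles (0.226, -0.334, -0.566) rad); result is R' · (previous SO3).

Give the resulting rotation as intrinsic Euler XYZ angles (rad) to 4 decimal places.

rotation (euler_xyz) = (-1.2254, 0.4311, 1.8280)

source (pnp_recover): camera pose = R=[0.3101 0.9178 -0.2479; -0.9451 0.2693 -0.1850; -0.1030 0.2917 0.9510], t=(0.0300, 0.1699, 4.2301)
after S1 (rot_of_se3): [0.3101 0.9178 -0.2479; -0.9451 0.2693 -0.1850; -0.1030 0.2917 0.9510]
after S2 (compose_so3): [-0.5648 -0.8163 -0.1205; -0.0974 -0.0791 0.9921; -0.8194 0.5721 -0.0348]
after S3 (compose_so3): [-0.2311 -0.8786 0.4179; 0.4274 0.2942 0.8548; -0.8740 0.3762 0.3076]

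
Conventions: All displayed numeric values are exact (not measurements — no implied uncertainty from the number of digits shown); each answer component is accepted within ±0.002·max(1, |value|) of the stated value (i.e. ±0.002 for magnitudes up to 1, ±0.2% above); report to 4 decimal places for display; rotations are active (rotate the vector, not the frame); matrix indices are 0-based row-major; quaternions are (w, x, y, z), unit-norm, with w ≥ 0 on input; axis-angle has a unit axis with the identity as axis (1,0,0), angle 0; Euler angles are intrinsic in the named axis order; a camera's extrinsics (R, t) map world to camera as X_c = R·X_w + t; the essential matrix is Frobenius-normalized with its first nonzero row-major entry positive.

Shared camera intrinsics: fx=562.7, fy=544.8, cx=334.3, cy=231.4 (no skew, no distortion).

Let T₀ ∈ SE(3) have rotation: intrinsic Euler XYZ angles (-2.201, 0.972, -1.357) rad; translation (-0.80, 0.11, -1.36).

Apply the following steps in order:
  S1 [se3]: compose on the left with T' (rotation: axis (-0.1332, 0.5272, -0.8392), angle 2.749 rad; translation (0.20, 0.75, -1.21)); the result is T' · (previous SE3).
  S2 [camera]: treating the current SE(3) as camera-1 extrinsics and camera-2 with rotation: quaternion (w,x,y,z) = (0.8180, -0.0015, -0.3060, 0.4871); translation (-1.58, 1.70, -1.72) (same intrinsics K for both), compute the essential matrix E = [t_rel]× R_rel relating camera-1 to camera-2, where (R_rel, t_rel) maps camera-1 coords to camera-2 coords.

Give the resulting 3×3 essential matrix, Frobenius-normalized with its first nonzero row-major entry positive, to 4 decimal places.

matrix = [0.1340 0.5301 0.2833; 0.2961 0.2201 0.1612; 0.6176 -0.2768 -0.0235]

after S1 (compose_se3): R=[0.3465 -0.5078 -0.7887; -0.9380 -0.1924 -0.2883; -0.0053 0.8397 -0.5430], t=(0.3654, 2.1605, -1.9062)
after S2 (essential): [0.1340 0.5301 0.2833; 0.2961 0.2201 0.1612; 0.6176 -0.2768 -0.0235]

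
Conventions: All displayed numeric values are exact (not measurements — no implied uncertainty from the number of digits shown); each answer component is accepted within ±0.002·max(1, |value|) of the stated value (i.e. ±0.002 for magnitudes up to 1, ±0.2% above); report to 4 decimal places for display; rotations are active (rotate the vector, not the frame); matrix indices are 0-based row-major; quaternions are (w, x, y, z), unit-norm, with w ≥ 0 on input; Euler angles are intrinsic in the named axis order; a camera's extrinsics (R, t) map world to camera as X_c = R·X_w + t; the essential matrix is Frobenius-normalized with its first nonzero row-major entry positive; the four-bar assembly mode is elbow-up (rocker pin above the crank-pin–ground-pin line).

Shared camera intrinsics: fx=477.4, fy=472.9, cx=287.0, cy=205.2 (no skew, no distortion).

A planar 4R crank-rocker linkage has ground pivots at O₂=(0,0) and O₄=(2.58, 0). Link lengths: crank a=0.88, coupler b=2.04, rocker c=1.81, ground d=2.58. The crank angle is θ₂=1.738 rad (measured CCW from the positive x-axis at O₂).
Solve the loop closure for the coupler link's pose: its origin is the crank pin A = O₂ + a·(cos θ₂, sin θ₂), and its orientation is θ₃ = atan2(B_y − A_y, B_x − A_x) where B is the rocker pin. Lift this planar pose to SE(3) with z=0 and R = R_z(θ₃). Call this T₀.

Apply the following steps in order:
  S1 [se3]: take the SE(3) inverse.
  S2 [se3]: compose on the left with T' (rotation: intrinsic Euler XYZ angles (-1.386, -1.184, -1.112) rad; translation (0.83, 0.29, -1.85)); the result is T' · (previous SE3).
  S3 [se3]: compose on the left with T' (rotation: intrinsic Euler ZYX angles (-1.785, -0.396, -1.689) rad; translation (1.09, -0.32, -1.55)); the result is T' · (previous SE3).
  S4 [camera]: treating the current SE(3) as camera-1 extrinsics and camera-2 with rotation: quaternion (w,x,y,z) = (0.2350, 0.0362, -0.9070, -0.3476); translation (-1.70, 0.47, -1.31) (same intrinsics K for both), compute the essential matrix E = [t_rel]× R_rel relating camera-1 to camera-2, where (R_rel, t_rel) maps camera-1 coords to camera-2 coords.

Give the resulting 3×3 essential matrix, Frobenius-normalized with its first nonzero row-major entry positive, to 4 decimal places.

source (fourbar_fk): coupler pose = R=[0.9314 -0.3640 0.0000; 0.3640 0.9314 0.0000; 0.0000 0.0000 1.0000], t=(-0.1465, 0.8677, 0.0000)
after S1 (invert_se3): R=[0.9314 0.3640 0.0000; -0.3640 0.9314 0.0000; 0.0000 0.0000 1.0000], t=(-0.1795, -0.8615, 0.0000)
after S2 (compose_se3): R=[0.0325 0.3758 -0.9261; -0.1047 0.9228 0.3708; 0.9940 0.0849 0.0693], t=(0.5086, -0.5261, -1.7781)
after S3 (compose_se3): R=[0.9691 -0.1736 0.1753; -0.2467 -0.6828 0.6877; 0.0003 -0.7097 -0.7045], t=(-0.6144, -0.1405, -0.6784)
after S4 (essential): [0.1073 -0.0797 0.3619; -0.4537 0.5255 0.0947; -0.0547 -0.0072 -0.5976]

matrix = [0.1073 -0.0797 0.3619; -0.4537 0.5255 0.0947; -0.0547 -0.0072 -0.5976]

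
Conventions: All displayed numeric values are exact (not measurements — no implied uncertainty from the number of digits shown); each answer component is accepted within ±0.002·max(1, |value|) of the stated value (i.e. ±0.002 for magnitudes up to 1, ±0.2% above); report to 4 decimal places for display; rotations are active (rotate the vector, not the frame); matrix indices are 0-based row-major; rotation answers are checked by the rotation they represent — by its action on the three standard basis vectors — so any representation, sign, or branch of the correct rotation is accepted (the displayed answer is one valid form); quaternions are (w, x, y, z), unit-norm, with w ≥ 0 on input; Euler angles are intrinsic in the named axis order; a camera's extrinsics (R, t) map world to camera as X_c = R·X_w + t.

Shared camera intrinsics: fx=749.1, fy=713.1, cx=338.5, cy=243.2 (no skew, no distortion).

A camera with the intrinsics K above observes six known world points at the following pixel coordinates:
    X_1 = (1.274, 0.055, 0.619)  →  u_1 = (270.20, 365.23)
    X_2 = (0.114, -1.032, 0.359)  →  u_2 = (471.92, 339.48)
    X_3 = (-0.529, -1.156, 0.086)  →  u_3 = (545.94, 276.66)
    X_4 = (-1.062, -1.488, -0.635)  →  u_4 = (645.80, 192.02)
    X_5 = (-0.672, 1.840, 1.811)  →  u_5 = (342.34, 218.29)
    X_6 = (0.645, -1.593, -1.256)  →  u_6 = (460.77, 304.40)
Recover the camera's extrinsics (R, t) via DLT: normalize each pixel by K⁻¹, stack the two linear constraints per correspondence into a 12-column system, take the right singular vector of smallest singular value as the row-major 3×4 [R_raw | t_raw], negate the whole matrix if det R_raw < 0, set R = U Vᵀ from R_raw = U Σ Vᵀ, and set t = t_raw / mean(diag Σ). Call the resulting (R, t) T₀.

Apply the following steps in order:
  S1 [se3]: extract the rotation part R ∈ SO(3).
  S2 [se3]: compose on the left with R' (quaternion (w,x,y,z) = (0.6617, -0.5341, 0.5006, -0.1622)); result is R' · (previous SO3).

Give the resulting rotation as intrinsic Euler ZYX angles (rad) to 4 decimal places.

rotation (euler_zyx) = (2.4582, 0.1168, 2.3422)

source (pnp_recover): camera pose = R=[-0.7566 -0.6255 0.1907; 0.5842 -0.5154 0.6270; -0.2939 0.5857 0.7554], t=(0.3399, -0.0900, 5.7992)
after S1 (rot_of_se3): [-0.7566 -0.6255 0.1907; 0.5842 -0.5154 0.6270; -0.2939 0.5857 0.7554]
after S2 (compose_so3): [-0.7702 0.3754 0.5157; 0.6271 0.5934 0.5046; -0.1166 0.7120 -0.6924]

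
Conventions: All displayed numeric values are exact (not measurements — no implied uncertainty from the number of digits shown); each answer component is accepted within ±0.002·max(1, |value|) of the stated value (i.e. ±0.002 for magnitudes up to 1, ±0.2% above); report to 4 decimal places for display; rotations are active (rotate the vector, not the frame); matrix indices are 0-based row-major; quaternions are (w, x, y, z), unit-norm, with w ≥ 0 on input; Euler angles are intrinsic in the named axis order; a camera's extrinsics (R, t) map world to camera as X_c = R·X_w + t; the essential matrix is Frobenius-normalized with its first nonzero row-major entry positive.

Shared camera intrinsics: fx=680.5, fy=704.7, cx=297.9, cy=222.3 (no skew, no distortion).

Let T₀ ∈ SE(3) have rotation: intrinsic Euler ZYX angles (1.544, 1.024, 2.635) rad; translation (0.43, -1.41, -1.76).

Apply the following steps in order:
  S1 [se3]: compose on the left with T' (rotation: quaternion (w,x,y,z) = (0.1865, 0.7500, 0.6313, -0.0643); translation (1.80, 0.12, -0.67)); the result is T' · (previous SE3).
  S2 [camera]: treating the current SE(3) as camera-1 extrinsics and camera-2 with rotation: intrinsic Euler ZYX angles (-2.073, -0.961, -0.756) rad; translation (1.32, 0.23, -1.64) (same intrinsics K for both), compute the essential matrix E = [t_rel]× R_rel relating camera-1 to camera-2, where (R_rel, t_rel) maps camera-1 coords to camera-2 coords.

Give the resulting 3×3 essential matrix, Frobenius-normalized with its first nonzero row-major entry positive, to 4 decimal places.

after S1 (compose_se3): R=[0.3886 0.5869 -0.7103; 0.2519 0.6739 0.6946; 0.8863 -0.4489 0.1141], t=(0.2699, 1.3401, 0.5303)
after S2 (essential): [0.5751 0.2726 -0.2726; -0.3520 0.5231 -0.0531; -0.0463 0.3315 -0.0908]

matrix = [0.5751 0.2726 -0.2726; -0.3520 0.5231 -0.0531; -0.0463 0.3315 -0.0908]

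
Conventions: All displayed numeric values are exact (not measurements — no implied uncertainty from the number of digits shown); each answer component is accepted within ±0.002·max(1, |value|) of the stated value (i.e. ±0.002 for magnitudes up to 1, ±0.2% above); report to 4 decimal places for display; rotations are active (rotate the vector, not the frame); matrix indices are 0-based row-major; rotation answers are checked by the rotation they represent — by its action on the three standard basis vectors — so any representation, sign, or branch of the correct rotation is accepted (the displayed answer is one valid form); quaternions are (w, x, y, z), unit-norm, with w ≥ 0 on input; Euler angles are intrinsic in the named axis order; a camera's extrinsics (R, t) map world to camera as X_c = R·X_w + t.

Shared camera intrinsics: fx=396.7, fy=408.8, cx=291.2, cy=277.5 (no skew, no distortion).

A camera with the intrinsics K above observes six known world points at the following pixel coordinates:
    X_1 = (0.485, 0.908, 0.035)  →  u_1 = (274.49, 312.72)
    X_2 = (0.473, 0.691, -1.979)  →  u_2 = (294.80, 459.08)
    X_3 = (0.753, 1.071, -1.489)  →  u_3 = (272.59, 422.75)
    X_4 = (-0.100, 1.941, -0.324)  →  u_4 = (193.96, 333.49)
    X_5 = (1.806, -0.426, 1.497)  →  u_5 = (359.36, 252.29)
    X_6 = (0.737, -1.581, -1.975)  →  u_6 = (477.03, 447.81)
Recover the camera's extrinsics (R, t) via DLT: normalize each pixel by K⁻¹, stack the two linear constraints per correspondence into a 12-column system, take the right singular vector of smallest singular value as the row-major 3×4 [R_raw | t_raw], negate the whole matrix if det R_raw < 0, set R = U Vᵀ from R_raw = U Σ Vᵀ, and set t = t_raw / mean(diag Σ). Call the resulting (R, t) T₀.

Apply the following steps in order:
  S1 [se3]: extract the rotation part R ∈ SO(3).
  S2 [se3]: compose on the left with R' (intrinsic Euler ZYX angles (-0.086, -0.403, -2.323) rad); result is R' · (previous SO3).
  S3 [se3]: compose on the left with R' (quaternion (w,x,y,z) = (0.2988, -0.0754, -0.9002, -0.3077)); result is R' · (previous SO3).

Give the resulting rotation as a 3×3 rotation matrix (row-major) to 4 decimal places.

rotation (matrix) = ((-0.0527, 0.9711, 0.2328), (-0.2100, -0.2387, 0.9481), (0.9763, 0.0010, 0.2165))

source (pnp_recover): camera pose = R=[0.2653 -0.9629 -0.0490; 0.4027 0.1568 -0.9018; 0.8760 0.2196 0.4294], t=(0.4899, 0.2196, 5.4667)
after S1 (rot_of_se3): [0.2653 -0.9629 -0.0490; 0.4027 0.1568 -0.9018; 0.8760 0.2196 0.4294]
after S2 (compose_so3): [0.6233 -0.7746 -0.1077; 0.3121 0.1202 0.9424; -0.7170 -0.6210 0.3167]
after S3 (compose_so3): [-0.0527 0.9711 0.2328; -0.2100 -0.2387 0.9481; 0.9763 0.0010 0.2165]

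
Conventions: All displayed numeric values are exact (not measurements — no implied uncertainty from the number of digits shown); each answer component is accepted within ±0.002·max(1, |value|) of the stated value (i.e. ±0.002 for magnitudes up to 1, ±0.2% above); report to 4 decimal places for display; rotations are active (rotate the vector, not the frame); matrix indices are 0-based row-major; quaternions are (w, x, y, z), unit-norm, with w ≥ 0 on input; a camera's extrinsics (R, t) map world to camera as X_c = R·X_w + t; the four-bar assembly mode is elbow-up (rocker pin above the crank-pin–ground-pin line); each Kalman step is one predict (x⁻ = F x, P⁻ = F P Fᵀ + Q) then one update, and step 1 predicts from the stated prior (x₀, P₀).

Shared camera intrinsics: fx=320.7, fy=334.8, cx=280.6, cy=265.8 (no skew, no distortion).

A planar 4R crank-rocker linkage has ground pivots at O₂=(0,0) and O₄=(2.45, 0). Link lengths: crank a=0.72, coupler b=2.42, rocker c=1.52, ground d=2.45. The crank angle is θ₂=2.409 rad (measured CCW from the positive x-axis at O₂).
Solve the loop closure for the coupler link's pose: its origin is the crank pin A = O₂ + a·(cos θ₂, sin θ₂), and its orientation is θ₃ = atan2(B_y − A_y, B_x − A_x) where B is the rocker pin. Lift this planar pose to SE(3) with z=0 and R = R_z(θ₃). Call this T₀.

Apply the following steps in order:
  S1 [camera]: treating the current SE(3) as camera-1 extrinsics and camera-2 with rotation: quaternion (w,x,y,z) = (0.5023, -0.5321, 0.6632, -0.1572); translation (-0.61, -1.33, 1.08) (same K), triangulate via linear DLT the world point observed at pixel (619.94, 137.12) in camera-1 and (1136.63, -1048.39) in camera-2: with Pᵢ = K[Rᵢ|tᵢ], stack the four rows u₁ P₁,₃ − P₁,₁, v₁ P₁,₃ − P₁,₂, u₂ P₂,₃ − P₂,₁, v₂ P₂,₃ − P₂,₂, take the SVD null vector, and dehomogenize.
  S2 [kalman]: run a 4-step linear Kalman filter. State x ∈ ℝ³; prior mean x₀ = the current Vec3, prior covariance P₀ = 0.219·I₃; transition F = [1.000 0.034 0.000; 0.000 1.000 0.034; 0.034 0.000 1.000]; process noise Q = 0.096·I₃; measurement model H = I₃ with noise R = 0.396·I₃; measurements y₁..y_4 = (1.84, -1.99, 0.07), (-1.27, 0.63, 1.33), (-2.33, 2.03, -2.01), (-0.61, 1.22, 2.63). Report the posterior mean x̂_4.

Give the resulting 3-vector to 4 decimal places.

source (fourbar_fk): coupler pose = R=[0.9353 -0.3538 0.0000; 0.3538 0.9353 0.0000; 0.0000 0.0000 1.0000], t=(-0.5353, 0.4815, 0.0000)
after S1 (triangulate): (1.8849, -1.9761, 1.8210)
after S2 (kf_track): (-0.5766, 0.6350, 0.9917)

result = (-0.5766, 0.6350, 0.9917)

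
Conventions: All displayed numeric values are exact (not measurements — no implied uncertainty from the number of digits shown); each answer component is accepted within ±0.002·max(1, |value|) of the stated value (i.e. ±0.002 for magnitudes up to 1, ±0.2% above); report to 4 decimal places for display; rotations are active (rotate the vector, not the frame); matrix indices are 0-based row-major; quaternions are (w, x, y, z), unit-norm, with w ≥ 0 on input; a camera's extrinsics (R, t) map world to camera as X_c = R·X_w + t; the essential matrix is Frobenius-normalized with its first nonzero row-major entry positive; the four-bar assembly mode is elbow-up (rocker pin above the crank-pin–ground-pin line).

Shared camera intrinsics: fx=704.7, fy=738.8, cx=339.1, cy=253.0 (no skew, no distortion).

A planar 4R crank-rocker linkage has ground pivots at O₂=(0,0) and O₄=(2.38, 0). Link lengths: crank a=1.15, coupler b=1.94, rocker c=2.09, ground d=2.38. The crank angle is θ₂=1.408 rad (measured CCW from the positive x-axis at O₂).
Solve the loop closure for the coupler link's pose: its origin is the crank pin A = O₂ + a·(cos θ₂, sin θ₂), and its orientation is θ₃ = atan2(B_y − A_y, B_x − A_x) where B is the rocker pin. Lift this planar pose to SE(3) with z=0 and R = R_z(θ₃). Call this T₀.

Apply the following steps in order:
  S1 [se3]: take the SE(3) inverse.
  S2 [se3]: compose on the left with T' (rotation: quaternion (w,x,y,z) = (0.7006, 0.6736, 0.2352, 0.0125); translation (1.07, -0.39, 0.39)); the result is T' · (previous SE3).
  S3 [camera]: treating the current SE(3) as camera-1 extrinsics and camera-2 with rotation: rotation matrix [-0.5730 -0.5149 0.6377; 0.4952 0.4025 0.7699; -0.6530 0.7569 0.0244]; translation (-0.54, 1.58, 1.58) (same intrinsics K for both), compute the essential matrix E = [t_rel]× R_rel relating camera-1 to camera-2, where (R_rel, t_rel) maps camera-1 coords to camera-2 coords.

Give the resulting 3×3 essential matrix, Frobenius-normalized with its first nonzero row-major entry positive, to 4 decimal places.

source (fourbar_fk): coupler pose = R=[0.8858 -0.4642 0.0000; 0.4642 0.8858 0.0000; 0.0000 0.0000 1.0000], t=(0.1864, 1.1348, 0.0000)
after S1 (invert_se3): R=[0.8858 0.4642 0.0000; -0.4642 0.8858 0.0000; 0.0000 0.0000 1.0000], t=(-0.6918, -0.9186, 0.0000)
after S2 (compose_se3): R=[0.6486 0.6778 0.3464; 0.2533 0.2369 -0.9379; -0.7178 0.6960 -0.0181], t=(0.1800, -0.7061, -0.2661)
after S3 (essential): [0.4410 -0.2720 -0.3628; 0.2430 0.4772 -0.3373; 0.1145 -0.4314 -0.0152]

matrix = [0.4410 -0.2720 -0.3628; 0.2430 0.4772 -0.3373; 0.1145 -0.4314 -0.0152]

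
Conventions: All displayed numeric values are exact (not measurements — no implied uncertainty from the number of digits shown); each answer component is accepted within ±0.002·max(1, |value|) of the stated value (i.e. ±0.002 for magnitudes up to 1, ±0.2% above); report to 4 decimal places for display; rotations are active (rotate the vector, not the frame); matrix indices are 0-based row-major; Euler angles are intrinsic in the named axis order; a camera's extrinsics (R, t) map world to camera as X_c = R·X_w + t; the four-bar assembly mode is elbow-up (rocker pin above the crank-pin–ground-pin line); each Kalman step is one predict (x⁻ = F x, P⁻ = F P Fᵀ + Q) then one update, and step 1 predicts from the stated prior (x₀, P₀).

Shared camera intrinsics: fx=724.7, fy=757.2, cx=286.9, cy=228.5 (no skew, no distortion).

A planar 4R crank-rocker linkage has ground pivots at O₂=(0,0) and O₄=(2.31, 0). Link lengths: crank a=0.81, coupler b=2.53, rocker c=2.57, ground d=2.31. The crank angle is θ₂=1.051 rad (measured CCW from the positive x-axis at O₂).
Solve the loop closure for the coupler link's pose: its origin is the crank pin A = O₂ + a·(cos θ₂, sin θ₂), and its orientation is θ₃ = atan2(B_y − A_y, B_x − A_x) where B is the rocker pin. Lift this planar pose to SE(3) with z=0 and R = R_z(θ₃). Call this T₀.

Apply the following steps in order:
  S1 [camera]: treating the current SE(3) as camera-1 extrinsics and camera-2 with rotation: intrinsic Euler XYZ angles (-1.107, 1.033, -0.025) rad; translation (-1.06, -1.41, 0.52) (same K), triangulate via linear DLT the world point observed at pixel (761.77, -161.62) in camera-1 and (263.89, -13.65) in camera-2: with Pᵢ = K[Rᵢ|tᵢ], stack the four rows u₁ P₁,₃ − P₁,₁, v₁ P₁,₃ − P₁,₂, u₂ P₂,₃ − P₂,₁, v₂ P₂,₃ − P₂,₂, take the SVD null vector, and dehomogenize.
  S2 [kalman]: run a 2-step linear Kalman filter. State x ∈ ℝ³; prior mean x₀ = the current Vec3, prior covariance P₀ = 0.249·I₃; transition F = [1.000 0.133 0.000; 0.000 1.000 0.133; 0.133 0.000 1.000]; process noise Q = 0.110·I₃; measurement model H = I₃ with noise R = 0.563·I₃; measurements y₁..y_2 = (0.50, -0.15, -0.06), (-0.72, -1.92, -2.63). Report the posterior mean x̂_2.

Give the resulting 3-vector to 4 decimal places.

result = (-0.6940, -1.2723, -0.4627)

source (fourbar_fk): coupler pose = R=[0.6780 -0.7351 0.0000; 0.7351 0.6780 0.0000; 0.0000 0.0000 1.0000], t=(0.4023, 0.7030, 0.0000)
after S1 (triangulate): (-0.6864, -1.4890, 1.5742)
after S2 (kf_track): (-0.6940, -1.2723, -0.4627)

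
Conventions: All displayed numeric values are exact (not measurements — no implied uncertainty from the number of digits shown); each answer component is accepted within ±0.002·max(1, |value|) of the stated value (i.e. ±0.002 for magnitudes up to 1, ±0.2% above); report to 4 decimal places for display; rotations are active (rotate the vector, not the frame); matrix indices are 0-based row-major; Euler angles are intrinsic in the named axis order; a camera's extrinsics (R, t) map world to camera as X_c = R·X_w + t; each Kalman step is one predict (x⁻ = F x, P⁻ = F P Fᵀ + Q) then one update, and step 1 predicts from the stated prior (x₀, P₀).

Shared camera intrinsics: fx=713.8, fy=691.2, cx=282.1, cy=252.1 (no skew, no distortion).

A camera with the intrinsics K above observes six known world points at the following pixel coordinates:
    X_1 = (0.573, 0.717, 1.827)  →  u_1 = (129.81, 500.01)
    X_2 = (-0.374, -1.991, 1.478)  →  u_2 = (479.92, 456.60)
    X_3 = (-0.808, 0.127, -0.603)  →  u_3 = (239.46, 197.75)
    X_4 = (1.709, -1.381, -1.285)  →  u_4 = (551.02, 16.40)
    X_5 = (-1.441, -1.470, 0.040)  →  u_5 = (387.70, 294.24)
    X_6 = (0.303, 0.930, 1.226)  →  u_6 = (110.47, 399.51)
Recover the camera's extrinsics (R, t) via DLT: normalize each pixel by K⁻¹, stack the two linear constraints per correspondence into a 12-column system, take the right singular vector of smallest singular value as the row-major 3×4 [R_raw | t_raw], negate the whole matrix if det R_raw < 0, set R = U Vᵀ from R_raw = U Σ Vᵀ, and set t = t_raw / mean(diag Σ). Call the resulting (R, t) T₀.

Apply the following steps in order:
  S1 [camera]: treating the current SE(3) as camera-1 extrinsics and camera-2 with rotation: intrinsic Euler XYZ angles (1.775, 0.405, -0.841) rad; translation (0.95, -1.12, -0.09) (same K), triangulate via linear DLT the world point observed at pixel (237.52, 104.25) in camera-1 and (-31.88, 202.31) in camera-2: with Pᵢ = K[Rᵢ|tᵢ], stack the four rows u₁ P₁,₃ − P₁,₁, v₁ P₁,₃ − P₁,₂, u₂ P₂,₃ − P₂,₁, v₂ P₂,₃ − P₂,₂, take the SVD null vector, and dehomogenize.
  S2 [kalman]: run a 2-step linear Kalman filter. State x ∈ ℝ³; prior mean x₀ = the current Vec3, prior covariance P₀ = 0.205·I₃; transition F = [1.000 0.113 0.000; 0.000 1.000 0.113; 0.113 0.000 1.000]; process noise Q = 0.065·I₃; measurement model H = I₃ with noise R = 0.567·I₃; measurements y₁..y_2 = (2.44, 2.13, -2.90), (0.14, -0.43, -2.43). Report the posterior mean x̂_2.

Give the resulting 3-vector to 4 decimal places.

result = (-0.1241, 0.2047, -2.3035)

source (pnp_recover): camera pose = R=[0.1631 -0.9829 -0.0855; -0.1736 -0.1139 0.9782; -0.9712 -0.1447 -0.1892], t=(-0.1701, -0.0299, 5.3995)
after S1 (triangulate): (-1.6379, 0.1797, -1.8381)
after S2 (kf_track): (-0.1241, 0.2047, -2.3035)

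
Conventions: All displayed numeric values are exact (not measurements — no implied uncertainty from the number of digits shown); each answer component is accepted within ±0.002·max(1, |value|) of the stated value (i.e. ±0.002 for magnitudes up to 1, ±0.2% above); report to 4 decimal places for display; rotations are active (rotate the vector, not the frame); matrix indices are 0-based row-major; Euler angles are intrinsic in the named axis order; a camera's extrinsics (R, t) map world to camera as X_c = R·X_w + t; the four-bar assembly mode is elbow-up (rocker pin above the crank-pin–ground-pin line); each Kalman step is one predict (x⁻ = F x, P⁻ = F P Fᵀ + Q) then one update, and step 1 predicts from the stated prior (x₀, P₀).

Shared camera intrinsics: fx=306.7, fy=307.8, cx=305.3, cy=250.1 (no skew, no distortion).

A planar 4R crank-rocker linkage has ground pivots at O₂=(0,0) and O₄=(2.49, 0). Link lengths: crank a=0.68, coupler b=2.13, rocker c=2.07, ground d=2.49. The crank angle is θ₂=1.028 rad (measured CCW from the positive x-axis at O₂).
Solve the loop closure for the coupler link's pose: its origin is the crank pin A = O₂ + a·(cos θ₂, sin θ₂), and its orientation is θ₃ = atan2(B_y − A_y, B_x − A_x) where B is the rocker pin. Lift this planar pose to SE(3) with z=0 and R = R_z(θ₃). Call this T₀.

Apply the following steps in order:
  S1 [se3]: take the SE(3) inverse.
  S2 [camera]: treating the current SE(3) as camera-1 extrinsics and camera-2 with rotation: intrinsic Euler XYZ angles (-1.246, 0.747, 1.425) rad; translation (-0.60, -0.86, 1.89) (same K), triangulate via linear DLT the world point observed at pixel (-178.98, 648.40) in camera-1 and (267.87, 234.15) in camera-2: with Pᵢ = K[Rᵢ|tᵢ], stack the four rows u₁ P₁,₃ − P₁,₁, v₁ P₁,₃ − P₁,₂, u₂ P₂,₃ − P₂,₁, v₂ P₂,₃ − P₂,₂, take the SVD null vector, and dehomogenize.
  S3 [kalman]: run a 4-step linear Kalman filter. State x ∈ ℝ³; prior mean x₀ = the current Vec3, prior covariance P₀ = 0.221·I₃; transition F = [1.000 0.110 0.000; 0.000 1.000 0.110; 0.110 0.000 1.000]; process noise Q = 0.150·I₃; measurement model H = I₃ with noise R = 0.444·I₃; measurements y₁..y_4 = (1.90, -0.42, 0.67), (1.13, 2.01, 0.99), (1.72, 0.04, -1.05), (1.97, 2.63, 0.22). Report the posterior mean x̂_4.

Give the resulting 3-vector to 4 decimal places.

result = (1.5382, 1.5472, 0.2743)

source (fourbar_fk): coupler pose = R=[0.7477 -0.6640 0.0000; 0.6640 0.7477 0.0000; 0.0000 0.0000 1.0000], t=(0.3512, 0.5823, 0.0000)
after S1 (invert_se3): R=[0.7477 0.6640 0.0000; -0.6640 0.7477 0.0000; 0.0000 0.0000 1.0000], t=(-0.6493, -0.2021, 0.0000)
after S2 (triangulate): (-1.6908, 0.5012, 1.0010)
after S3 (kf_track): (1.5382, 1.5472, 0.2743)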